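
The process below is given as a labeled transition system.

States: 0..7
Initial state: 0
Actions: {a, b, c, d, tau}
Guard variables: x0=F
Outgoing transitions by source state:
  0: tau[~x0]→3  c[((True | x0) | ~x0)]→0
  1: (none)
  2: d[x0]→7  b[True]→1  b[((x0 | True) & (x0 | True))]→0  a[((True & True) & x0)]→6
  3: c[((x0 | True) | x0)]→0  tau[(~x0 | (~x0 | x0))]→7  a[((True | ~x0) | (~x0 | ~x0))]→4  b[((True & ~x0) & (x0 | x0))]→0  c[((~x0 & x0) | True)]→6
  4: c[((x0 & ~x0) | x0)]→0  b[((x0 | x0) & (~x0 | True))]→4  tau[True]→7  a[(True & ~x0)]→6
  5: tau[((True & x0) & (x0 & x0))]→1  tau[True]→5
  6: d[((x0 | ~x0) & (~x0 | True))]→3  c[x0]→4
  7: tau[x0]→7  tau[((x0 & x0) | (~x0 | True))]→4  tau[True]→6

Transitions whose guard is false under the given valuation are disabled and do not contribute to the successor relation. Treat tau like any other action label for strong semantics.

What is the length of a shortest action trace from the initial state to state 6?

Answer: 2

Analysis:
BFS to 6:
  L0 = {0}
  L1 = {3}
  L2 = {4,6,7}
first hit 6 at d=2 via tau·c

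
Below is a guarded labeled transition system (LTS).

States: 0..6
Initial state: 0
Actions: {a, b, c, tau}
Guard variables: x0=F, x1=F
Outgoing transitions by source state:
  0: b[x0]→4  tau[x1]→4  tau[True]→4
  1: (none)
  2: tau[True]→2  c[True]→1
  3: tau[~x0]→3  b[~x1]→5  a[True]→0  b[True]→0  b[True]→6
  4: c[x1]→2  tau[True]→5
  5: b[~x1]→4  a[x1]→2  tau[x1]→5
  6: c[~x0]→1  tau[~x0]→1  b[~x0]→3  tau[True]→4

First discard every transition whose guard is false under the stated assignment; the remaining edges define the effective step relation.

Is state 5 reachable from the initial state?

14 transition(s) survive guard evaluation.
Layer 0: {0}
Layer 1: {4}  total {0,4}
Layer 2: {5}  total {0,4,5}
R = {0,4,5}
Path to 5: tau·tau

Answer: REACHABLE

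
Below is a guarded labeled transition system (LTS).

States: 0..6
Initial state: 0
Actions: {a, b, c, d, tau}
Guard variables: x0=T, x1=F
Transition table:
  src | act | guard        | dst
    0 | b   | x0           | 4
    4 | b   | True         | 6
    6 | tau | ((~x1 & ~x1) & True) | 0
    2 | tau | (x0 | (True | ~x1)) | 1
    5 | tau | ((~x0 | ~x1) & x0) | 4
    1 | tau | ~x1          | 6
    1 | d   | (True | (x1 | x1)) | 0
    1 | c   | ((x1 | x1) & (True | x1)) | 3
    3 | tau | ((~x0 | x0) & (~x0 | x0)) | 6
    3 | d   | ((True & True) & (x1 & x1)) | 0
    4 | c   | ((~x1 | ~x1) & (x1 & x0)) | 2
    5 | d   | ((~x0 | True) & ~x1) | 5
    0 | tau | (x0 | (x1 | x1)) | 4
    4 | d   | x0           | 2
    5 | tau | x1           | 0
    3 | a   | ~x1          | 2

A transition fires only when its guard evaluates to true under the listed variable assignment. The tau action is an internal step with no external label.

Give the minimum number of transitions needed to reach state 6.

BFS to 6:
  depth 0: {0}
  depth 1: {4}
  depth 2: {2,6}
first hit 6 at d=2 via b·b

Answer: 2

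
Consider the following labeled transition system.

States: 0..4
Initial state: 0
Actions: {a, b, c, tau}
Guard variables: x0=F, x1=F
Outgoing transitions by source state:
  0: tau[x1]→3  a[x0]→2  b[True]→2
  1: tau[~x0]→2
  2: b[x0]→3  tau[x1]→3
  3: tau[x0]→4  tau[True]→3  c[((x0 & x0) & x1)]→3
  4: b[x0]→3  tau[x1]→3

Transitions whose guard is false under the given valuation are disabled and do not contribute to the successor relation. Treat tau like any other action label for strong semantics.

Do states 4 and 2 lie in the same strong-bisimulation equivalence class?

Refine partition for ~:
  π0 = {{0,1,2,3,4}}
  π1 = {{0},{1,3},{2,4}}
  π2 = {{0},{1},{2,4},{3}}
stable after 3 split(s): 4 block(s)
class of 4: {2,4}; class of 2: {2,4}

Answer: BISIMILAR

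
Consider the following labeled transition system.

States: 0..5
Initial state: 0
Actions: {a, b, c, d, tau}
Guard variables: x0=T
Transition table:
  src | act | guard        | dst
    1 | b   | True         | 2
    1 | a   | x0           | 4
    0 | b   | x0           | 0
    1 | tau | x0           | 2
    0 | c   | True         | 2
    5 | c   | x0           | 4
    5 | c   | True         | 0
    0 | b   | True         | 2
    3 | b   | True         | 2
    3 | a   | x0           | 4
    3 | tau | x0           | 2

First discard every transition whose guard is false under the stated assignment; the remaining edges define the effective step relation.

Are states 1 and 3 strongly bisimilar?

Answer: BISIMILAR

Working:
Refine partition for ~:
  π0 = {{0,1,2,3,4,5}}
  π1 = {{0},{1,3},{2,4},{5}}
stable after 2 split(s): 4 block(s)
[1]={1,3}  [3]={1,3}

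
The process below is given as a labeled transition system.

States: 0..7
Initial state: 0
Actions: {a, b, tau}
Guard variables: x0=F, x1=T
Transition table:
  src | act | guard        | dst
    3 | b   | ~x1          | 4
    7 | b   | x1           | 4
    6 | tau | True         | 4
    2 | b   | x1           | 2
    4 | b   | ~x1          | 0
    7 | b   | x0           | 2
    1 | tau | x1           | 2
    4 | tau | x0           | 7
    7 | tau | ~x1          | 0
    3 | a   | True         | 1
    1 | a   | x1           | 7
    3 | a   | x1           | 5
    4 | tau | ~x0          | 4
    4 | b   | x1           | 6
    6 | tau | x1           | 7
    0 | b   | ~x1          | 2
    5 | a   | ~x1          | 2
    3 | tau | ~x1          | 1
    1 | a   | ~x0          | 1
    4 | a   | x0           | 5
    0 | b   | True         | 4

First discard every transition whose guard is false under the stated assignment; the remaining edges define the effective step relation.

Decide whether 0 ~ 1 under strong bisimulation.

Refine partition for ~:
  P[0] = {{0,1,2,3,4,5,6,7}}
  P[1] = {{0,2,7},{1},{3},{4},{5},{6}}
  P[2] = {{0,7},{1},{2},{3},{4},{5},{6}}
Fixed point at round 3; 7 class(es).
0∈{0,7}, 1∈{1}

Answer: NOT BISIMILAR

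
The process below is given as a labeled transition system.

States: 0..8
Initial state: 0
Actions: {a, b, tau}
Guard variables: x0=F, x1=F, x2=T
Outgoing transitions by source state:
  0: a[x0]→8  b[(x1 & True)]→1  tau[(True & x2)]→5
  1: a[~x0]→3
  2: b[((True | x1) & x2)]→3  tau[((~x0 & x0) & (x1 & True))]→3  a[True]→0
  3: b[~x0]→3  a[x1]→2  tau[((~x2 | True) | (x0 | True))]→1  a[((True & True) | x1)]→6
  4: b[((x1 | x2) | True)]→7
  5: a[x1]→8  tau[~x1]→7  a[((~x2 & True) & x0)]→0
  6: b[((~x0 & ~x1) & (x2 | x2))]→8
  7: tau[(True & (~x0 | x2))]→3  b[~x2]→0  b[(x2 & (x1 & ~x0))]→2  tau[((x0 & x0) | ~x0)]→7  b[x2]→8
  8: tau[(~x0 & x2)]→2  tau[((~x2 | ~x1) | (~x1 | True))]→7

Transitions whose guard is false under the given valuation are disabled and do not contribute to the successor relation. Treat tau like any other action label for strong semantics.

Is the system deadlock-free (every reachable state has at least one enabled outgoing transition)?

Answer: DEADLOCK-FREE

Trace:
R = {0,1,2,3,5,6,7,8}
  0: tau→5  [deg 1]
  1: a→3  [deg 1]
  2: a→0  b→3  [deg 2]
  3: a→6  b→3  tau→1  [deg 3]
  5: tau→7  [deg 1]
  6: b→8  [deg 1]
  7: b→8  tau→3  tau→7  [deg 3]
  8: tau→2  tau→7  [deg 2]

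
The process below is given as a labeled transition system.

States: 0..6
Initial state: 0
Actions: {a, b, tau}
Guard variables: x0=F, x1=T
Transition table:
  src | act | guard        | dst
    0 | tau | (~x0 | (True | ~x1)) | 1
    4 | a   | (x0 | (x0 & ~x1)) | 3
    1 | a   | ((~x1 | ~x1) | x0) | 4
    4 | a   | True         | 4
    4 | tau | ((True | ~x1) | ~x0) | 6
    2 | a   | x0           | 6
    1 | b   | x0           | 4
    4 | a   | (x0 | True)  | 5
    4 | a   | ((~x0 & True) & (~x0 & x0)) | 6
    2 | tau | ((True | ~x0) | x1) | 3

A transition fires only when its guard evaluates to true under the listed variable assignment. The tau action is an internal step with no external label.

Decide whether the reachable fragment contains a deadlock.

Reachable = {0,1}
  0: tau→1  [1 exit(s)]
  1: ∅  [no exit]
trace reaching 1: tau

Answer: DEADLOCK at state 1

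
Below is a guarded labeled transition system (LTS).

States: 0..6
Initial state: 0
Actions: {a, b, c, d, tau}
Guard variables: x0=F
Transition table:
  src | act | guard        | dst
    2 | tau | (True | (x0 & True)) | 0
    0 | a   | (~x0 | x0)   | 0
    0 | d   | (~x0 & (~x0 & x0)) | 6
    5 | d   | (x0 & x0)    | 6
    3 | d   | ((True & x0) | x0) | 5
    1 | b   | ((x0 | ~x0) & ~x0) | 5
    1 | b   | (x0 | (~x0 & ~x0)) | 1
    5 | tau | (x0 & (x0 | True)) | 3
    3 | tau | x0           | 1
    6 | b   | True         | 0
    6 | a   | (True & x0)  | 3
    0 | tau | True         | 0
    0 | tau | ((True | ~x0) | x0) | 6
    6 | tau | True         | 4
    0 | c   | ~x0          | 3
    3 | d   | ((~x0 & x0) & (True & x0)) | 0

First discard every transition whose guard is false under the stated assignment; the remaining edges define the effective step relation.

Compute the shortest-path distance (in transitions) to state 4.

Layered search for 4:
  L0 = {0}
  L1 = {3,6}
  L2 = {4}
first hit 4 at d=2 via tau·tau

Answer: 2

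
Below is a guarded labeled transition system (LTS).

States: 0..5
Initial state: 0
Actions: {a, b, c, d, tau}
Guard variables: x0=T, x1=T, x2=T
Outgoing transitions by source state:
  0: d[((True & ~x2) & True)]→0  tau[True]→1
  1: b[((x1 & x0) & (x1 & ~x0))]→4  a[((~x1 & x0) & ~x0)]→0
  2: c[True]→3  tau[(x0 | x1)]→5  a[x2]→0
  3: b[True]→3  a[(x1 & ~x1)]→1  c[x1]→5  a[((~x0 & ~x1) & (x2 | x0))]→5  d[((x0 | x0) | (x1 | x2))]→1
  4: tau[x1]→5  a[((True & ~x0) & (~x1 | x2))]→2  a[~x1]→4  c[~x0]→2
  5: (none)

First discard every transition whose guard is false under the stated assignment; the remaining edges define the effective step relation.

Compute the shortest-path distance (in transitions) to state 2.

Answer: UNREACHABLE

Analysis:
BFS to 2:
  depth 0: {0}
  depth 1: {1}
2 never appears.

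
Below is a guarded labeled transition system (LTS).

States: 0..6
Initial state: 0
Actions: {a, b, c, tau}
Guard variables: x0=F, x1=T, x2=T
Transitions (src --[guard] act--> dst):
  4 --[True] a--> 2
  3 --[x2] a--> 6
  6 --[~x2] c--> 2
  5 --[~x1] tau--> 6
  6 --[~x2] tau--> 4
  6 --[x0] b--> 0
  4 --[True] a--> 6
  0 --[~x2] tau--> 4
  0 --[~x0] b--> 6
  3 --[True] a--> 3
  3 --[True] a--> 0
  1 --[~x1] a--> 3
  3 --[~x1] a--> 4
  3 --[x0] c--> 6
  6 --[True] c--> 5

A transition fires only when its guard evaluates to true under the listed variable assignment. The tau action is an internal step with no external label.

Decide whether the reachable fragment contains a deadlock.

Answer: DEADLOCK at state 5

Trace:
R = {0,5,6}
  0: b→6  [deg 1]
  5: ∅  [STUCK]
  6: c→5  [deg 1]
trace reaching 5: b·c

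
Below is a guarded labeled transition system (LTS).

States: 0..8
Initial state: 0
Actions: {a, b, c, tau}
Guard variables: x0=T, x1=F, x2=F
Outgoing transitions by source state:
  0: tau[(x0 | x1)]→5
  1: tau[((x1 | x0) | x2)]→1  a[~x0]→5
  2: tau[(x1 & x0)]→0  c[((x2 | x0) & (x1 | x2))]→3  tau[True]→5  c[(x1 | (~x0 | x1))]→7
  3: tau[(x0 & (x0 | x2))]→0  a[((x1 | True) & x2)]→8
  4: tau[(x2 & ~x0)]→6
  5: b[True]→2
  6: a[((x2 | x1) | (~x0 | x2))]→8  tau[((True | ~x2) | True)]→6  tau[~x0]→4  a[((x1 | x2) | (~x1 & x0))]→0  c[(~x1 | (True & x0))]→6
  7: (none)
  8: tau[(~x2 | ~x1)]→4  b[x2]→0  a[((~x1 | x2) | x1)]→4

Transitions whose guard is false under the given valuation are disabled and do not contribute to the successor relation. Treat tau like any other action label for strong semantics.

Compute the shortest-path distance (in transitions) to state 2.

BFS to 2:
  Layer 0: {0}
  Layer 1: {5}
  Layer 2: {2}
depth(2)=2, e.g. tau·b

Answer: 2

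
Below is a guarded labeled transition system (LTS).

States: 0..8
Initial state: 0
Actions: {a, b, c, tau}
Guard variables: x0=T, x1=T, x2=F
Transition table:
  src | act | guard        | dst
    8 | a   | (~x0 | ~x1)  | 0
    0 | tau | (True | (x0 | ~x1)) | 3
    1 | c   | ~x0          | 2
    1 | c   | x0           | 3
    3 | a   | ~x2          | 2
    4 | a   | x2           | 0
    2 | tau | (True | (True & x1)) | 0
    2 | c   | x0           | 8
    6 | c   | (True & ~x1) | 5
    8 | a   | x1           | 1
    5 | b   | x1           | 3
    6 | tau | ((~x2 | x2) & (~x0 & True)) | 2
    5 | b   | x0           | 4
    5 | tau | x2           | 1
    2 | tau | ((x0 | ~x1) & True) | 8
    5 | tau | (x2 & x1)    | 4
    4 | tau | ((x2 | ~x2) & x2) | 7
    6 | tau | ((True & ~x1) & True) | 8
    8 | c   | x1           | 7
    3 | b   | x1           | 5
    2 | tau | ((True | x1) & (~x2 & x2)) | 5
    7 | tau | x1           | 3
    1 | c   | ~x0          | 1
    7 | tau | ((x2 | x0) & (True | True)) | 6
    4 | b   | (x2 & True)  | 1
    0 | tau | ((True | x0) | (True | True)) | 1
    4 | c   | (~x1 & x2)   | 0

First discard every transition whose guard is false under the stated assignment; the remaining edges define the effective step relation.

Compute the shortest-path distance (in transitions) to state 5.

Breadth-first toward 5:
  L0 = {0}
  L1 = {1,3}
  L2 = {2,5}
depth(5)=2, e.g. tau·b

Answer: 2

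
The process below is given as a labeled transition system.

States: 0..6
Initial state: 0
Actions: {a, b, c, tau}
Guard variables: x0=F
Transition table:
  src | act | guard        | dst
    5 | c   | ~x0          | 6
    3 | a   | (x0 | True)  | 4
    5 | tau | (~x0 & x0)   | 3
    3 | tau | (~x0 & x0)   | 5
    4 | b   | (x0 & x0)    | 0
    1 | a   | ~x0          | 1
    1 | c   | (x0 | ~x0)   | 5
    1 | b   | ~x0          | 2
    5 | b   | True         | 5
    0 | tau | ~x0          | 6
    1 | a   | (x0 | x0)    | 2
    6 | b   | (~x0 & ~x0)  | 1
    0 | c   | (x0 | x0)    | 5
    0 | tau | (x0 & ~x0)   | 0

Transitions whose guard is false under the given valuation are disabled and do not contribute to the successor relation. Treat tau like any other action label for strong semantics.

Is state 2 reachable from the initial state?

Guard filter leaves 8 enabled edge(s).
depth 0: {0}
depth 1: {6}  total {0,6}
depth 2: {1}  total {0,1,6}
depth 3: {2,5}  total {0,1,2,5,6}
R = {0,1,2,5,6}
trace reaching 2: tau·b·b

Answer: REACHABLE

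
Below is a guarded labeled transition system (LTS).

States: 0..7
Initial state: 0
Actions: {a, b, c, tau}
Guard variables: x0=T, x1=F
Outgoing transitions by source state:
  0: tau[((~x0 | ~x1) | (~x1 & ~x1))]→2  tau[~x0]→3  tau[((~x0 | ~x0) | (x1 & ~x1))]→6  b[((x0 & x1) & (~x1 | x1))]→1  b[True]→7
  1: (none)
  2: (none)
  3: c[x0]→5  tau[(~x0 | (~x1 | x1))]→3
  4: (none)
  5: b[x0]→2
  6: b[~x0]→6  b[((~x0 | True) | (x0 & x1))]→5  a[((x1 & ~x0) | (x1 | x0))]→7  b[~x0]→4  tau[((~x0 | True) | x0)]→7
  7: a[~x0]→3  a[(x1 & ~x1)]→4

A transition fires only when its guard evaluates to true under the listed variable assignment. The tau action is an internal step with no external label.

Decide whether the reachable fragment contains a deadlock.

R = {0,2,7}
  0: b→7  tau→2  [2 exit(s)]
  2: ∅  [STUCK]
  7: ∅  [STUCK]
trace reaching 2: tau

Answer: DEADLOCK at state 2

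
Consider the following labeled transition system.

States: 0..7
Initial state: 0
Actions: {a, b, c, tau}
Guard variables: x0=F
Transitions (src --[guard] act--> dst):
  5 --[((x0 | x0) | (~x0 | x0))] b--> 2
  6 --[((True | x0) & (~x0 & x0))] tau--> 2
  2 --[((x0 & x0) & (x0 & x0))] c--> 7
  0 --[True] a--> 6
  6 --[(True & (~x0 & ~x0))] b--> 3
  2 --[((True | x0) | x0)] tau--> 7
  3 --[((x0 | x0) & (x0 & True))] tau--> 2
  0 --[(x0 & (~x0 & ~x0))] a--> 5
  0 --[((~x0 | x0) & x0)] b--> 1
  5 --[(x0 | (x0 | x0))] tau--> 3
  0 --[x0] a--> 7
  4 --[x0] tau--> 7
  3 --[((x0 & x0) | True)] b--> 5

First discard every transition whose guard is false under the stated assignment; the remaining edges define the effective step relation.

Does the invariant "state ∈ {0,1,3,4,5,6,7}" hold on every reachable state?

Answer: INVARIANT VIOLATED at state 2

Working:
Allowed set {0,1,3,4,5,6,7}
Reachable = {0,2,3,5,6,7}
  0: safe
  2: outside
  3: safe
  5: safe
  6: safe
  7: safe
witness against invariant: a·b·b·b → 2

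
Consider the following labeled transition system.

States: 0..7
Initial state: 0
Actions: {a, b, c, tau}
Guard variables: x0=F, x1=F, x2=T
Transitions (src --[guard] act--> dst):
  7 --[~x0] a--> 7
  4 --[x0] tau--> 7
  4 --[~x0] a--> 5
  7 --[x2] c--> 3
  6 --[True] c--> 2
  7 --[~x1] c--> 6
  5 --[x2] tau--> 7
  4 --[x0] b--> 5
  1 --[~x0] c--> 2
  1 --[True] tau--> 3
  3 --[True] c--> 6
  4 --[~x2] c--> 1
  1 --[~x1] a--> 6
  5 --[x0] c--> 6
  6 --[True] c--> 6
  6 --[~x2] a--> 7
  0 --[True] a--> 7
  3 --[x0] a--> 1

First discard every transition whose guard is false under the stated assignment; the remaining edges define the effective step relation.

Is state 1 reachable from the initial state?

Answer: UNREACHABLE

Working:
After dropping false guards: 12 live edges.
depth 0: {0}
depth 1: {7}  now seen {0,7}
depth 2: {3,6}  now seen {0,3,6,7}
depth 3: {2}  now seen {0,2,3,6,7}
Reach set: {0,2,3,6,7}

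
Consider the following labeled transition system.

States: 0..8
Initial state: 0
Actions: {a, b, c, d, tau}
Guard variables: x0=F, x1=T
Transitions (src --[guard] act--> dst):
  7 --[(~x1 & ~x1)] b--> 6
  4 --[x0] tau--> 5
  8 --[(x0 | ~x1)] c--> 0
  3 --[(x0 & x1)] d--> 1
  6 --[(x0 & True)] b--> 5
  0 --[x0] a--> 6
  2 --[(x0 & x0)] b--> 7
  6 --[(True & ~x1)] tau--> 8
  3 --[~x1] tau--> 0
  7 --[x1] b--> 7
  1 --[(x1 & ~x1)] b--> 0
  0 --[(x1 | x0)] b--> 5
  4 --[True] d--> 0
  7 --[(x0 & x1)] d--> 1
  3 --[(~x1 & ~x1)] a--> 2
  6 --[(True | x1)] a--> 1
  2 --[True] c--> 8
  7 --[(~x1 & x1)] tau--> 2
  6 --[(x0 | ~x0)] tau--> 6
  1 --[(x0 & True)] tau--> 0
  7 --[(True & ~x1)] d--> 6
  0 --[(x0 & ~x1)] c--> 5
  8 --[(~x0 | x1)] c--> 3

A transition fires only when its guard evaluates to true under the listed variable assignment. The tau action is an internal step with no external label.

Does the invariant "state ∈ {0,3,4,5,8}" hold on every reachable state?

Safe = {0,3,4,5,8}
Reachable = {0,5}
  0: safe
  5: safe

Answer: INVARIANT HOLDS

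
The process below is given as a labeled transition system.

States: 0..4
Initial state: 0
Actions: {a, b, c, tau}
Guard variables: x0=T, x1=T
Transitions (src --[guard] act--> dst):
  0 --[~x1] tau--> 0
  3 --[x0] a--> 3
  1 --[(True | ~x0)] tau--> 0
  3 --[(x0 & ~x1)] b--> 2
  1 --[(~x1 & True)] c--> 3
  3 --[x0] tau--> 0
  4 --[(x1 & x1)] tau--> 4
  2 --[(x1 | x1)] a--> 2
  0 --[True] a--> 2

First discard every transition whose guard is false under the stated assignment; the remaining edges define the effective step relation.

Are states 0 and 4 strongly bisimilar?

Refine partition for ~:
  π0 = {{0,1,2,3,4}}
  π1 = {{0,2},{1,4},{3}}
  π2 = {{0,2},{1},{3},{4}}
4 equivalence class(es) (converged in 3)
0∈{0,2}, 4∈{4}

Answer: NOT BISIMILAR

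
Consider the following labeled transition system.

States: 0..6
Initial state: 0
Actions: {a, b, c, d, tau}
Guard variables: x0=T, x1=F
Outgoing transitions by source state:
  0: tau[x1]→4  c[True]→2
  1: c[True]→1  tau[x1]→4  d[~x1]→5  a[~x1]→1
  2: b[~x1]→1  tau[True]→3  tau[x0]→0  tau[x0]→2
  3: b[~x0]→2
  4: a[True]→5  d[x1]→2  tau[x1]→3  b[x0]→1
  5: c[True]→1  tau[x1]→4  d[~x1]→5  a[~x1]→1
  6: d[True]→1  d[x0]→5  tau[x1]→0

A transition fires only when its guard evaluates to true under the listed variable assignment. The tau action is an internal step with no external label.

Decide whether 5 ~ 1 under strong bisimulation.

Compute ~ classes (split until stable):
  π0 = {{0,1,2,3,4,5,6}}
  π1 = {{0},{1,5},{2},{3},{4},{6}}
6 equivalence class(es) (converged in 2)
class of 5: {1,5}; class of 1: {1,5}

Answer: BISIMILAR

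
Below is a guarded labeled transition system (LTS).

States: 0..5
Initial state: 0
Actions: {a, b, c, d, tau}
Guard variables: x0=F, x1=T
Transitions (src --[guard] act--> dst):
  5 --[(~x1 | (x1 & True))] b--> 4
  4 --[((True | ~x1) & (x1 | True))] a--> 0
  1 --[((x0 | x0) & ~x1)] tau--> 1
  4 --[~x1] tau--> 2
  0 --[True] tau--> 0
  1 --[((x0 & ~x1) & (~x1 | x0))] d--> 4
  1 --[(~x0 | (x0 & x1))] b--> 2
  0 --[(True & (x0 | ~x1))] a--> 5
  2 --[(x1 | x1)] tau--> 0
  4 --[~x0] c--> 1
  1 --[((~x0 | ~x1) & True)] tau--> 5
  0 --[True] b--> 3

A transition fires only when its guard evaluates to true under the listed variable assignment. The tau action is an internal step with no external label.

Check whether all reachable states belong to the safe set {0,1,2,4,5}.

Safe = {0,1,2,4,5}
Reach set: {0,3}
  0: ok
  3: ✗ unsafe
witness against invariant: b → 3

Answer: INVARIANT VIOLATED at state 3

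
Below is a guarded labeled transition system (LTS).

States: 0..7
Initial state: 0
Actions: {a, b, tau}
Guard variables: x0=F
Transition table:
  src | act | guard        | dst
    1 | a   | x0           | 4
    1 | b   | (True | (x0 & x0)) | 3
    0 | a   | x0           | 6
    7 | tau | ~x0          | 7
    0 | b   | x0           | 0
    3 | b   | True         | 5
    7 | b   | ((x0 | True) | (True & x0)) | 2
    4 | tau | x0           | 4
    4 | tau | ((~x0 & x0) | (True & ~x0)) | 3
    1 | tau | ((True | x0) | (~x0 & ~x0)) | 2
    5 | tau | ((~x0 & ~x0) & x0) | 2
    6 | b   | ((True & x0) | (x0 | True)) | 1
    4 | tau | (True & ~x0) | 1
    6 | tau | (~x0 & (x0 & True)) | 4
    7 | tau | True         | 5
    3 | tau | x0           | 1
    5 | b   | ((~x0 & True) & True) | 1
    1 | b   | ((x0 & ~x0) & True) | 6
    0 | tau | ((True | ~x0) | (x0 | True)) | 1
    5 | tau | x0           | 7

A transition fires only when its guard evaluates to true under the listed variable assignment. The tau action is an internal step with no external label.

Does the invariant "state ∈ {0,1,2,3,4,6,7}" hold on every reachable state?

Answer: INVARIANT VIOLATED at state 5

Trace:
Inv-set: {0,1,2,3,4,6,7}
R = {0,1,2,3,5}
  0: ok
  1: ok
  2: ok
  3: ok
  5: ✗ unsafe
witness against invariant: tau·b·b → 5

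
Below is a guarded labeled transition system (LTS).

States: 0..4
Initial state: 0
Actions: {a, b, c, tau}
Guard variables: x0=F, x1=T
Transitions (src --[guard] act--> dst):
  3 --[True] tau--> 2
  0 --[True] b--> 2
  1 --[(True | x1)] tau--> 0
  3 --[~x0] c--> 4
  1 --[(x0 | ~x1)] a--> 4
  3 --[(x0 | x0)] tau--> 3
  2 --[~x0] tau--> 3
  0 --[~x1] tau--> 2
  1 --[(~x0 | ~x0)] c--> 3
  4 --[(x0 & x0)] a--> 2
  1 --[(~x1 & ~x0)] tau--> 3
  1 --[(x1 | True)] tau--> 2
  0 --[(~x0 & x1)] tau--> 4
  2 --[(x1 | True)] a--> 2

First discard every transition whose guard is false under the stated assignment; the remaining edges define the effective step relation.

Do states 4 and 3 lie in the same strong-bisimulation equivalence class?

Answer: NOT BISIMILAR

Analysis:
Bisimulation quotient by refinement:
  P[0] = {{0,1,2,3,4}}
  P[1] = {{0},{1,3},{2},{4}}
  P[2] = {{0},{1},{2},{3},{4}}
stable after 3 split(s): 5 block(s)
4∈{4}, 3∈{3}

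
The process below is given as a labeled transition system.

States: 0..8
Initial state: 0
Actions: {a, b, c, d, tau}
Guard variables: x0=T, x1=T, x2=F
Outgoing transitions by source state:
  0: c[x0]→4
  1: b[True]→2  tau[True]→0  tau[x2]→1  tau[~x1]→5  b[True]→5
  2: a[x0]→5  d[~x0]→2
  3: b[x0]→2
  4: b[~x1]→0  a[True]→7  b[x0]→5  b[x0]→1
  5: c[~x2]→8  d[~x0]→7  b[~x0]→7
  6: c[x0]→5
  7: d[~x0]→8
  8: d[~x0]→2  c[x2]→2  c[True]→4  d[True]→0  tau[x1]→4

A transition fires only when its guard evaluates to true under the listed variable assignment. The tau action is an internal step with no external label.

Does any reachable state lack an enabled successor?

Answer: DEADLOCK at state 7

Analysis:
Reach set: {0,1,2,4,5,7,8}
  0: c→4  [1 out]
  1: b→2  b→5  tau→0  [3 out]
  2: a→5  [1 out]
  4: a→7  b→1  b→5  [3 out]
  5: c→8  [1 out]
  7: ∅  [deadlock]
  8: c→4  d→0  tau→4  [3 out]
trace reaching 7: c·a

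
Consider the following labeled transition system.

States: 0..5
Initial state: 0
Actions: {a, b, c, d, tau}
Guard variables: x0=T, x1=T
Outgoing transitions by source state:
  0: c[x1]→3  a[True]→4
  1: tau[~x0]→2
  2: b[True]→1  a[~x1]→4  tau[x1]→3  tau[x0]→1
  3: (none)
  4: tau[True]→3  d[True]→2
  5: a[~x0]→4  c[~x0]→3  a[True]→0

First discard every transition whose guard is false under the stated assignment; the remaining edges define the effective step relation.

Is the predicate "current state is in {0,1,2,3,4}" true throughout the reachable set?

Safe = {0,1,2,3,4}
Reach set: {0,1,2,3,4}
  0: ok
  1: ok
  2: ok
  3: ok
  4: ok

Answer: INVARIANT HOLDS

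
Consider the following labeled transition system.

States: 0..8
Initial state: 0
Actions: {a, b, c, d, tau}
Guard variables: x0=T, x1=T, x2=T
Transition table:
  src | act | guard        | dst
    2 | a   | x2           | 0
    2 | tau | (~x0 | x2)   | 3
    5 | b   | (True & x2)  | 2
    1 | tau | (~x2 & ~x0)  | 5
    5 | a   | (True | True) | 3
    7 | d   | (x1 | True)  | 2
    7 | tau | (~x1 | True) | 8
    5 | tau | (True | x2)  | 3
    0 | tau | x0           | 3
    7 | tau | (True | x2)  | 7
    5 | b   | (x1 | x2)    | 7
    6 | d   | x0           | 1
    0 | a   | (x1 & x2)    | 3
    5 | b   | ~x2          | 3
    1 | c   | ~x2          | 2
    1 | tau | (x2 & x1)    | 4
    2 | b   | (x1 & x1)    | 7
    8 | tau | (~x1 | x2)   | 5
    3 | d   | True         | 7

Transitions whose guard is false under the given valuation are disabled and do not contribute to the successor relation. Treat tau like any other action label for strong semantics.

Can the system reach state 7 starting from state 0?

16 transition(s) survive guard evaluation.
Layer 0: {0}
Layer 1: {3}  now seen {0,3}
Layer 2: {7}  now seen {0,3,7}
Layer 3: {2,8}  now seen {0,2,3,7,8}
Layer 4: {5}  now seen {0,2,3,5,7,8}
Reach set: {0,2,3,5,7,8}
witness 7: tau·d

Answer: REACHABLE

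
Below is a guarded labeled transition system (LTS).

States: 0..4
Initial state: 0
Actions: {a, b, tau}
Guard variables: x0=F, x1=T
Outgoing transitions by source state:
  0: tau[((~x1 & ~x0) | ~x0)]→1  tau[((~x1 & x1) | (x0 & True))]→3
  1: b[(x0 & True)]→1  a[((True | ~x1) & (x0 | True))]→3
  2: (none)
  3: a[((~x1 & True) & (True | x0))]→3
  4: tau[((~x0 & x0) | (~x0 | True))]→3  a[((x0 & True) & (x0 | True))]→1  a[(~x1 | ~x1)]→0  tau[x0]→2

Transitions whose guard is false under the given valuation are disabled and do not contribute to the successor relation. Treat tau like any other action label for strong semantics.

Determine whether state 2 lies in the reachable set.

Answer: UNREACHABLE

Trace:
3 transition(s) survive guard evaluation.
Layer 0: {0}
Layer 1: {1}  total {0,1}
Layer 2: {3}  total {0,1,3}
Reachable = {0,1,3}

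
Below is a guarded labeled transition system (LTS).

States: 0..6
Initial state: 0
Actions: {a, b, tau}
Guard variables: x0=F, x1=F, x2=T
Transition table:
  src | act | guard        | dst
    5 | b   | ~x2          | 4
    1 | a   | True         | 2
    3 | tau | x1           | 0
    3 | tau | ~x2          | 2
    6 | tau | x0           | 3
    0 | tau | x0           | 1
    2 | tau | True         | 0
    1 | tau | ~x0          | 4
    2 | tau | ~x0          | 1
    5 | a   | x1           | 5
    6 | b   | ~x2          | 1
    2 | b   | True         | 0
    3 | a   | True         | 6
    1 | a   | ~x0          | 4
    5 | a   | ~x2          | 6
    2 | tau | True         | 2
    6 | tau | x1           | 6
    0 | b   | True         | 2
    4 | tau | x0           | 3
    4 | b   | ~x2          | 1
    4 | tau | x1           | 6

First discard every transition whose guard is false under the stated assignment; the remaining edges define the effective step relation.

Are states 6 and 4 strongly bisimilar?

Answer: BISIMILAR

Working:
Bisimulation quotient by refinement:
  P[0] = {{0,1,2,3,4,5,6}}
  P[1] = {{0},{1},{2},{3},{4,5,6}}
5 equivalence class(es) (converged in 2)
6∈{4,5,6}, 4∈{4,5,6}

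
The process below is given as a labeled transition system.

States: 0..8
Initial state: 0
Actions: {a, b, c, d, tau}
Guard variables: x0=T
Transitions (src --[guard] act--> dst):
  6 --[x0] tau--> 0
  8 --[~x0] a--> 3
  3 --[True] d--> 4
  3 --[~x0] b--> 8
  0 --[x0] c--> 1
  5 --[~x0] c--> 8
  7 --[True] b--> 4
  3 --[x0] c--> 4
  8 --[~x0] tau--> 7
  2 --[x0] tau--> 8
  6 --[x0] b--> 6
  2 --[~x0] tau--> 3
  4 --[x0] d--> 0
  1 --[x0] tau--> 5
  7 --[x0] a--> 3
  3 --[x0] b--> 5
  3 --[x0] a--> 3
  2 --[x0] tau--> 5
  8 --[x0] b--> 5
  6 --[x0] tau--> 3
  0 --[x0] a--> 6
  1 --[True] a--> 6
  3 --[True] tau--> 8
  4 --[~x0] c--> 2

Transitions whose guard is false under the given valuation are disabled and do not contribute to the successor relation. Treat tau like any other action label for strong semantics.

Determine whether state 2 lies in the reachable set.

After dropping false guards: 18 live edges.
depth 0: {0}
depth 1: {1,6}  total {0,1,6}
depth 2: {3,5}  total {0,1,3,5,6}
depth 3: {4,8}  total {0,1,3,4,5,6,8}
Reachable = {0,1,3,4,5,6,8}

Answer: UNREACHABLE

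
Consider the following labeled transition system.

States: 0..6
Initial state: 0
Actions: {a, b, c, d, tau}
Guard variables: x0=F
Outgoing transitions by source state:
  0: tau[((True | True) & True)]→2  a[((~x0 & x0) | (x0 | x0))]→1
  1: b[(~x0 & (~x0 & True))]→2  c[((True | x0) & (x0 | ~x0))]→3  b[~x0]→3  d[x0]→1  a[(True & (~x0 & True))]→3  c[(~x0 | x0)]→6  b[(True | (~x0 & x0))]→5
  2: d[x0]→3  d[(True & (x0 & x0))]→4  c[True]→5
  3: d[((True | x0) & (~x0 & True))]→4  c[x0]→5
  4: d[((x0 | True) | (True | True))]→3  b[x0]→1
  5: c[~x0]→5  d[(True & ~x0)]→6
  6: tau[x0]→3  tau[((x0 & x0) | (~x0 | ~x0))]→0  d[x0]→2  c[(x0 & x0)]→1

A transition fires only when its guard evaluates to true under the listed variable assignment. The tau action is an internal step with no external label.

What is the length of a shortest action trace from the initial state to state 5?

Layered search for 5:
  Layer 0: {0}
  Layer 1: {2}
  Layer 2: {5}
depth(5)=2, e.g. tau·c

Answer: 2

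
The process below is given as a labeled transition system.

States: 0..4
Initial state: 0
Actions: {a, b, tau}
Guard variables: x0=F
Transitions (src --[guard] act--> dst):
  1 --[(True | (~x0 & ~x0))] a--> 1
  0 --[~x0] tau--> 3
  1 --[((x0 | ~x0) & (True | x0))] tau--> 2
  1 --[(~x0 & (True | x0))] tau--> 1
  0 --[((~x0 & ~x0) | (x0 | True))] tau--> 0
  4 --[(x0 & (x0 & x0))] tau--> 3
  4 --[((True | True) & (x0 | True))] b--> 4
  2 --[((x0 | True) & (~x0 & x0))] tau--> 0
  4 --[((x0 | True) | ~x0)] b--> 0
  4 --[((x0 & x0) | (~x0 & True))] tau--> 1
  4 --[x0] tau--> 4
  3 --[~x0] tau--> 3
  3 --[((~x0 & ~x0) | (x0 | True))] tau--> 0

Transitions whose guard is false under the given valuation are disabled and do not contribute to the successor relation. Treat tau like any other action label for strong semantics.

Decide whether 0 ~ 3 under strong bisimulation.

Refine partition for ~:
  π0 = {{0,1,2,3,4}}
  π1 = {{0,3},{1},{2},{4}}
Fixed point at round 2; 4 class(es).
class of 0: {0,3}; class of 3: {0,3}

Answer: BISIMILAR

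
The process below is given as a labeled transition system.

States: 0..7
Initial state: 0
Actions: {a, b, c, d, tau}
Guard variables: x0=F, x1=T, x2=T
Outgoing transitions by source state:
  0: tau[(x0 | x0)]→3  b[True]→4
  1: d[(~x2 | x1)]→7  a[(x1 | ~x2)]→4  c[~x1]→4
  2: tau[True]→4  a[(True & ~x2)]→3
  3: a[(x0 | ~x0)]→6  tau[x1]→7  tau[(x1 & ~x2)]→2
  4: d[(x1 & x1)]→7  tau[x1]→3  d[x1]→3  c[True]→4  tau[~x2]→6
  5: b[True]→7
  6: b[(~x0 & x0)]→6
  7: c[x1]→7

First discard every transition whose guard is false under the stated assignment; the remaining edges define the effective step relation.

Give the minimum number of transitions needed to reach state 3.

Answer: 2

Trace:
Breadth-first toward 3:
  Layer 0: {0}
  Layer 1: {4}
  Layer 2: {3,7}
first hit 3 at d=2 via b·d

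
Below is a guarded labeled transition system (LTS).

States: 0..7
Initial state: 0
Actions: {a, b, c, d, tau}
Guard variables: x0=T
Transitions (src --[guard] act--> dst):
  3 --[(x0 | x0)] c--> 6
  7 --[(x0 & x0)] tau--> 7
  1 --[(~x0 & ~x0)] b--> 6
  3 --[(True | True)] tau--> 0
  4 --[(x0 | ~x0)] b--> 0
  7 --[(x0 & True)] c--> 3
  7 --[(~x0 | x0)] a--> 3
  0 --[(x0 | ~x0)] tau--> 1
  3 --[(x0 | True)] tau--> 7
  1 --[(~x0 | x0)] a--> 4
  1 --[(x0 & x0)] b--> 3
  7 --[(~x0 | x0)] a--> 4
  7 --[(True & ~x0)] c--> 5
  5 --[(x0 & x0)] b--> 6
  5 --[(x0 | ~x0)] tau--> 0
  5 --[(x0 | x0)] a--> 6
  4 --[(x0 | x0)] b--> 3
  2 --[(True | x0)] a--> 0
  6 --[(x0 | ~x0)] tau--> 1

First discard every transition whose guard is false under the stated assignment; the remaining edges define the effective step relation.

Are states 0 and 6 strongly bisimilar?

Bisimulation quotient by refinement:
  P[0] = {{0,1,2,3,4,5,6,7}}
  P[1] = {{0,6},{1},{2},{3},{4},{5},{7}}
Fixed point at round 2; 7 class(es).
[0]={0,6}  [6]={0,6}

Answer: BISIMILAR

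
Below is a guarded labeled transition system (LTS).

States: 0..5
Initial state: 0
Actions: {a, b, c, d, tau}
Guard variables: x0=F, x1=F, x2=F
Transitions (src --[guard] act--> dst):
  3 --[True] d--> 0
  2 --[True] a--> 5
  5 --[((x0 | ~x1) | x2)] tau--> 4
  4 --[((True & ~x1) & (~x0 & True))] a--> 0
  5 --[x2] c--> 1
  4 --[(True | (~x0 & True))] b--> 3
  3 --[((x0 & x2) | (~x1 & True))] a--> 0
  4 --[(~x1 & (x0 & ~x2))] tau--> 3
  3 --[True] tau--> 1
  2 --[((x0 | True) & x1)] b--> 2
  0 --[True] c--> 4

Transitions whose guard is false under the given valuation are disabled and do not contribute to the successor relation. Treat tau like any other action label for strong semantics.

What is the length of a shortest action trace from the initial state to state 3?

Layered search for 3:
  depth 0: {0}
  depth 1: {4}
  depth 2: {3}
first hit 3 at d=2 via c·b

Answer: 2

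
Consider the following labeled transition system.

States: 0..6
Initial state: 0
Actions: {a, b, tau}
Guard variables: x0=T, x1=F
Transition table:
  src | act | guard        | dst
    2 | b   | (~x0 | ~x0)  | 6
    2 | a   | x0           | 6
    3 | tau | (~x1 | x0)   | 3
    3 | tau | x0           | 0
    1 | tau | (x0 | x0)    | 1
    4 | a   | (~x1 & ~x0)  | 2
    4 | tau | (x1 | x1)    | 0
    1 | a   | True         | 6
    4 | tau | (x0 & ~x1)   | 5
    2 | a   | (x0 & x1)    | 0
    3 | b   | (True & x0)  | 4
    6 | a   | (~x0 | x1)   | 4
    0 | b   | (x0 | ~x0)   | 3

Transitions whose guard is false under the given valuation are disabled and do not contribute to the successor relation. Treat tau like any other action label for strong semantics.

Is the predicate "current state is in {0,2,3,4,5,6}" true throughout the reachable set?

Answer: INVARIANT HOLDS

Working:
Safe = {0,2,3,4,5,6}
R = {0,3,4,5}
  0: ✓
  3: ✓
  4: ✓
  5: ✓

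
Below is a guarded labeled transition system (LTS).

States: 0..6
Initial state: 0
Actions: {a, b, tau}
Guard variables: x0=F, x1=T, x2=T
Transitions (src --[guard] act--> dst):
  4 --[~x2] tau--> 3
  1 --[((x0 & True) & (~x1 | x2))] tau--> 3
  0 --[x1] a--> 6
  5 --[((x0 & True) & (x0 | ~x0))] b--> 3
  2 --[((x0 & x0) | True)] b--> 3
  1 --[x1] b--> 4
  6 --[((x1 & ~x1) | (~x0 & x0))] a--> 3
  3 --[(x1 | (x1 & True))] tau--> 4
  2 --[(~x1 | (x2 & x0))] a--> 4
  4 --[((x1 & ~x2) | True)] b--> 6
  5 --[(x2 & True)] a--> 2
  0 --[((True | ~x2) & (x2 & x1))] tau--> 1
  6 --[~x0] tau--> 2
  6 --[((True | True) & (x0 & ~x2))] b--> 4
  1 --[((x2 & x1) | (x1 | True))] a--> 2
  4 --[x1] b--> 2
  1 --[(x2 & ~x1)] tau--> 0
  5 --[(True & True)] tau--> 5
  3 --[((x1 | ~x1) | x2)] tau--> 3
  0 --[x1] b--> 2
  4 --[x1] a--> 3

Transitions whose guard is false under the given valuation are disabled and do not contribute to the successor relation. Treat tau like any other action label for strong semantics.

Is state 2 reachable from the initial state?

Answer: REACHABLE

Analysis:
14 transition(s) survive guard evaluation.
Layer 0: {0}
Layer 1: {1,2,6}  cumulative {0,1,2,6}
Layer 2: {3,4}  cumulative {0,1,2,3,4,6}
R = {0,1,2,3,4,6}
witness 2: b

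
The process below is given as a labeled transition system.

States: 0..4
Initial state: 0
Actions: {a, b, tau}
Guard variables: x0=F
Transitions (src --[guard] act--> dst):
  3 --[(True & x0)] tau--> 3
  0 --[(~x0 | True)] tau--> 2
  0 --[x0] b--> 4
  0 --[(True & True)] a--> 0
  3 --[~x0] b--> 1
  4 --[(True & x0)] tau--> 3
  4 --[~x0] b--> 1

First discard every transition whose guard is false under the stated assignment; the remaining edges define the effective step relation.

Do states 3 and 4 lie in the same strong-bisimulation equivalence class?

Answer: BISIMILAR

Working:
Bisimulation quotient by refinement:
  P[0] = {{0,1,2,3,4}}
  P[1] = {{0},{1,2},{3,4}}
Fixed point at round 2; 3 class(es).
3∈{3,4}, 4∈{3,4}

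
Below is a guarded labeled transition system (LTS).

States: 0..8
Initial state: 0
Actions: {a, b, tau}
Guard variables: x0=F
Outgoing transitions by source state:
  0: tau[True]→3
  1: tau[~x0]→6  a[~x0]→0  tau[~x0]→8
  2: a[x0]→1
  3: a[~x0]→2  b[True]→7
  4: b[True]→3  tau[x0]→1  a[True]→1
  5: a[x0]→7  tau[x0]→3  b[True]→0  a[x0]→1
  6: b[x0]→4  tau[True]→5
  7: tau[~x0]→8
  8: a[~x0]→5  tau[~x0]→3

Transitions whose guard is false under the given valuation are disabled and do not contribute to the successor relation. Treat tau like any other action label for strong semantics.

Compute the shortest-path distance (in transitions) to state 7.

BFS to 7:
  Layer 0: {0}
  Layer 1: {3}
  Layer 2: {2,7}
7 enters at depth 2; path tau·b

Answer: 2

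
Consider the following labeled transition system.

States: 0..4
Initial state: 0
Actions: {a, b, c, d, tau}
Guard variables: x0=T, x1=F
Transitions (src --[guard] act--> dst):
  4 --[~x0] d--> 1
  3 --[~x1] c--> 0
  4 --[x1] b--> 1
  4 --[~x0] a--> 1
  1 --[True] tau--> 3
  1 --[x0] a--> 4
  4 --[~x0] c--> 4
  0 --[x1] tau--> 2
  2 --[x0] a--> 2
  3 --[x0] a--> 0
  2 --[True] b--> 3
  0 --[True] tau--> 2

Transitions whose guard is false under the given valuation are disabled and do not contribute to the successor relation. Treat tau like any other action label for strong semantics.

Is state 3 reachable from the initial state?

After dropping false guards: 7 live edges.
depth 0: {0}
depth 1: {2}  total {0,2}
depth 2: {3}  total {0,2,3}
Reachable = {0,2,3}
witness 3: tau·b

Answer: REACHABLE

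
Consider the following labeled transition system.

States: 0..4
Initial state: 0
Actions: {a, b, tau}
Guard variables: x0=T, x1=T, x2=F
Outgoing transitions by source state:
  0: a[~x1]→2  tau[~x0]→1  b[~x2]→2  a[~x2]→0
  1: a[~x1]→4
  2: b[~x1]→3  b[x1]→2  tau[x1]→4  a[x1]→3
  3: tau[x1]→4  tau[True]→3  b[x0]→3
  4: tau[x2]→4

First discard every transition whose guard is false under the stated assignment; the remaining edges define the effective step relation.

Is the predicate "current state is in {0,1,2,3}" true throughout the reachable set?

Answer: INVARIANT VIOLATED at state 4

Trace:
Inv-set: {0,1,2,3}
Reach set: {0,2,3,4}
  0: ✓
  2: ✓
  3: ✓
  4: VIOLATES
counterexample path to 4: b·tau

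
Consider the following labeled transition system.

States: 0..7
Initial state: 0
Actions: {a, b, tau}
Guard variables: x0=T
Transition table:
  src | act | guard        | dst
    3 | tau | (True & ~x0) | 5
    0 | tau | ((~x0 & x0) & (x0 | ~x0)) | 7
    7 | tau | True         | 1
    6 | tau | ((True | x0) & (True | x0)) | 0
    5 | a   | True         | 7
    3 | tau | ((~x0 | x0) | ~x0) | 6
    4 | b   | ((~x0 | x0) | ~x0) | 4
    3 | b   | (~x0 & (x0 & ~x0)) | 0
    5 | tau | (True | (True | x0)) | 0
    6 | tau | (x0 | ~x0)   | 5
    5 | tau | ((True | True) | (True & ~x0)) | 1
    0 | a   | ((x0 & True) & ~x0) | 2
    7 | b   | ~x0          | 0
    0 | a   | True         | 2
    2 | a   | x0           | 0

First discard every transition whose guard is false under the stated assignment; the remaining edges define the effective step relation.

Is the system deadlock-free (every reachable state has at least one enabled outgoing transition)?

Reach set: {0,2}
  0: a→2  [1 out]
  2: a→0  [1 out]

Answer: DEADLOCK-FREE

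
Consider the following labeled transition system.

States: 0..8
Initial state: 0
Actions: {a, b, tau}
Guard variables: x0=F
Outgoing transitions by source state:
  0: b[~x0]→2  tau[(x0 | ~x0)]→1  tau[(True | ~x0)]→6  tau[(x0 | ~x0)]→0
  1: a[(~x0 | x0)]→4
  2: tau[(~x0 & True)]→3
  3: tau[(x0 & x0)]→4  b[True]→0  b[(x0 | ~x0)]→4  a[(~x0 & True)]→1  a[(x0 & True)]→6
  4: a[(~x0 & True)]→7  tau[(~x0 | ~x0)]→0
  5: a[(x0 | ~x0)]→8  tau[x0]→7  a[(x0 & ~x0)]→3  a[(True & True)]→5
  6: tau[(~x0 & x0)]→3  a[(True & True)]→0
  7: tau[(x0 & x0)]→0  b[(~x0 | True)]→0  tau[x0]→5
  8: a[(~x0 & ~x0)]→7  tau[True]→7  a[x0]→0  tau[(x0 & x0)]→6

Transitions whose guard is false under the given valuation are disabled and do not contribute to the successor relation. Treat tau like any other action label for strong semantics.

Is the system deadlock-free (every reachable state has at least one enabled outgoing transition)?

Answer: DEADLOCK-FREE

Analysis:
R = {0,1,2,3,4,6,7}
  0: b→2  tau→0  tau→1  tau→6  [4 exit(s)]
  1: a→4  [1 exit(s)]
  2: tau→3  [1 exit(s)]
  3: a→1  b→0  b→4  [3 exit(s)]
  4: a→7  tau→0  [2 exit(s)]
  6: a→0  [1 exit(s)]
  7: b→0  [1 exit(s)]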